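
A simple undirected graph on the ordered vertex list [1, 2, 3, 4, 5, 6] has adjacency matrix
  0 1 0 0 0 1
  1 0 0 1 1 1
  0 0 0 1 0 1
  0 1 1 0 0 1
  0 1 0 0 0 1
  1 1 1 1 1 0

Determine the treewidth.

2

A width-2 tree decomposition is:
Bags: B1 = {2, 5, 6}  B2 = {2, 4, 6}  B3 = {3, 4, 6}  B4 = {1, 2, 6}
Tree: B1–B2, B2–B3, B2–B4
The largest bag has 3 vertices, giving width 2; this decomposition certifies tw(G) ≤ 2. For the lower bound, the 3 vertices {1, 2, 6} are pairwise adjacent, and any tree decomposition puts a clique entirely inside one bag — forcing width ≥ 2. The upper and lower bounds meet at 2, so that is the treewidth.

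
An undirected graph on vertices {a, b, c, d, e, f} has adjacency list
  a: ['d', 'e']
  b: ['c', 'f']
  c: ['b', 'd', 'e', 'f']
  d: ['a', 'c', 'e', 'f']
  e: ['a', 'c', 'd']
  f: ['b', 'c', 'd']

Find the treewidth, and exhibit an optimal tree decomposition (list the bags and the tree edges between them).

Treewidth 2.
Bags: B1 = {c, d, f}  B2 = {b, c, f}  B3 = {c, d, e}  B4 = {a, d, e}
Tree: B1–B2, B1–B3, B3–B4

Every bag has size at most 3, so the width is 3 − 1 = 2 and tw(G) ≤ 2. On the other hand G contains the 3-clique {c, d, e}. A clique must lie in a single bag of any decomposition, so no decomposition can have width below 2. Hence tw(G) = 2 exactly.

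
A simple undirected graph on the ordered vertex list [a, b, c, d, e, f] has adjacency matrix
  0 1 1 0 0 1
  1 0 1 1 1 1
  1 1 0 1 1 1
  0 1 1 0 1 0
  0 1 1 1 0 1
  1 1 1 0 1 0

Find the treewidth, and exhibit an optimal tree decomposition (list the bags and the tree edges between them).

The largest bag has 4 vertices, giving width 3; this decomposition certifies tw(G) ≤ 3. Conversely, {b, c, d, e} is a clique of size 4, and the vertices of any clique must share a bag in every tree decomposition; so some bag has ≥ 4 vertices and tw(G) ≥ 3. The upper and lower bounds meet at 3, so that is the treewidth.

Treewidth 3.
Bags: B1 = {b, c, d, e}  B2 = {b, c, e, f}  B3 = {a, b, c, f}
Tree: B1–B2, B2–B3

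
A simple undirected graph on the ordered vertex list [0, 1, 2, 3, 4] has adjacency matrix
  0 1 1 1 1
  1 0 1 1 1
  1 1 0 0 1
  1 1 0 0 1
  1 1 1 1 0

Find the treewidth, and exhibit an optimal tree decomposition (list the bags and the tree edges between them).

Each bag holds 4 vertices, so the decomposition has width 3, which upper-bounds the treewidth. For the lower bound, the 4 vertices {0, 1, 2, 4} are pairwise adjacent, and any tree decomposition puts a clique entirely inside one bag — forcing width ≥ 3. Therefore the treewidth is 3.

Treewidth 3.
One optimal decomposition is:
Bags: B1 = {0, 1, 2, 4}  B2 = {0, 1, 3, 4}
Tree: B1–B2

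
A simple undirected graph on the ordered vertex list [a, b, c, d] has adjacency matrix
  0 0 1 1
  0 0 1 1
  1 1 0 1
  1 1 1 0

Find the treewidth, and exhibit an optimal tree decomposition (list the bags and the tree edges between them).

Treewidth 2.
One such decomposition:
Bags: B1 = {b, c, d}  B2 = {a, c, d}
Tree: B1–B2

Each bag holds 3 vertices, so the decomposition has width 2, which upper-bounds the treewidth. For the lower bound, the 3 vertices {a, c, d} are pairwise adjacent, and any tree decomposition puts a clique entirely inside one bag — forcing width ≥ 2. The upper and lower bounds meet at 2, so that is the treewidth.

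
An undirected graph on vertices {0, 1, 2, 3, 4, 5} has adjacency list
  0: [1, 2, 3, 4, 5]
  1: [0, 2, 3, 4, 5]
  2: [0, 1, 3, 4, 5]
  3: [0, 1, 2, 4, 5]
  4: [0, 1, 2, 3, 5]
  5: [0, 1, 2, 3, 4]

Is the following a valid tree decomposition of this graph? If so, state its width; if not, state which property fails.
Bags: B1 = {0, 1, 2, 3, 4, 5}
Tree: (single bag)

Yes; width 5.

Checking the three conditions: (i) the bags cover all of {0, 1, 2, 3, 4, 5}; (ii) for each edge, some bag contains both endpoints; (iii) the bags containing any fixed vertex form a subtree. All hold, so the decomposition is valid with width 6 − 1 = 5.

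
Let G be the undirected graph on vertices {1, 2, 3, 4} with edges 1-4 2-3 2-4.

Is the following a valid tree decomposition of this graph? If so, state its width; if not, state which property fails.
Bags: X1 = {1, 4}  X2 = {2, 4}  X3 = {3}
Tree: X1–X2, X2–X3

A tree decomposition must satisfy three properties: every vertex lies in some bag; for every edge, both endpoints lie together in some bag; and for every vertex, the bags containing it form a connected subtree. Here edge (2,3) lies in no bag, so the decomposition is invalid.

No — edge (2,3) lies in no bag.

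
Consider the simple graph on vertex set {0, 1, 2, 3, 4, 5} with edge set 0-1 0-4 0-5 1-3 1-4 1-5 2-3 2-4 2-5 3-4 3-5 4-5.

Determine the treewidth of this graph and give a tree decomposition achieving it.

Every bag has size at most 4, so the width is 4 − 1 = 3 and tw(G) ≤ 3. On the other hand G contains the 4-clique {0, 1, 4, 5}. A clique must lie in a single bag of any decomposition, so no decomposition can have width below 3. Combining the bounds, tw(G) = 3.

Treewidth 3.
One optimal decomposition is:
Bags: B1 = {0, 1, 4, 5}  B2 = {1, 3, 4, 5}  B3 = {2, 3, 4, 5}
Tree: B1–B2, B2–B3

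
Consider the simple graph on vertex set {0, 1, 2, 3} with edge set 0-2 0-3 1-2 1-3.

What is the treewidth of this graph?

A width-2 tree decomposition is:
Bags: B1 = {0, 1, 2}  B2 = {0, 1, 3}
Tree: B1–B2
Each bag holds 3 vertices, so the decomposition has width 2, which upper-bounds the treewidth. For the lower bound, G contains the cycle 0–2–1–3–0, so G is not a forest; only forests have treewidth ≤ 1, hence tw(G) ≥ 2. Combining the bounds, tw(G) = 2.

2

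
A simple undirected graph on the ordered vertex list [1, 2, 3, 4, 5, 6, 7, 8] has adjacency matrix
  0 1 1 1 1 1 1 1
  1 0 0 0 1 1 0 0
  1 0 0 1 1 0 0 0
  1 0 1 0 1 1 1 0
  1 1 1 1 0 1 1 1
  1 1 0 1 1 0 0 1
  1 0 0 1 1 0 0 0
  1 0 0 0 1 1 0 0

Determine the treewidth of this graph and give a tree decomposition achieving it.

Each bag holds 4 vertices, so the decomposition has width 3, which upper-bounds the treewidth. On the other hand G contains the 4-clique {1, 5, 6, 8}. A clique must lie in a single bag of any decomposition, so no decomposition can have width below 3. Hence tw(G) = 3 exactly.

Treewidth 3.
Bags: B1 = {1, 4, 5, 6}  B2 = {1, 4, 5, 7}  B3 = {1, 2, 5, 6}  B4 = {1, 3, 4, 5}  B5 = {1, 5, 6, 8}
Tree: B1–B2, B1–B3, B2–B4, B3–B5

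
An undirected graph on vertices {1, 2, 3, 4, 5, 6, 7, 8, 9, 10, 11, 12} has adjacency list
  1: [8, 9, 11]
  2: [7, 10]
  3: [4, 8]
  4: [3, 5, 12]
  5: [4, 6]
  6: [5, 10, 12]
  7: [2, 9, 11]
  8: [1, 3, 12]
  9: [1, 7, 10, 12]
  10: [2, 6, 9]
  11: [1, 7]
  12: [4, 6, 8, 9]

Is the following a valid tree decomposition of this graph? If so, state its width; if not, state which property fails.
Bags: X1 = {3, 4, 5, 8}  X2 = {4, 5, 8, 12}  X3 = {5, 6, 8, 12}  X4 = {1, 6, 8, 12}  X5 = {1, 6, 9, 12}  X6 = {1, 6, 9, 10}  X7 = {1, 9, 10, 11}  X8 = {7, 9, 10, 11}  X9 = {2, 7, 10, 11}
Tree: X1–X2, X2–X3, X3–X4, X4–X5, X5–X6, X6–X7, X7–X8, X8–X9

Yes; width 3.

Checking the three conditions: (i) the bags cover all of {1, 2, 3, 4, 5, 6, 7, 8, 9, 10, 11, 12}; (ii) for each edge, some bag contains both endpoints; (iii) the bags containing any fixed vertex form a subtree. All hold, so the decomposition is valid with width 4 − 1 = 3.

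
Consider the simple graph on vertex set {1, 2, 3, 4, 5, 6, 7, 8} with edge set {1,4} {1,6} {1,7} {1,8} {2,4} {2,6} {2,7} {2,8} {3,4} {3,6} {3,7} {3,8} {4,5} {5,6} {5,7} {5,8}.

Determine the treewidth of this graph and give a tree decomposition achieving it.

Treewidth 4.
One such decomposition:
Bags: B1 = {1, 2, 3, 5, 7}  B2 = {1, 2, 3, 4, 5}  B3 = {1, 2, 3, 5, 6}  B4 = {1, 2, 3, 5, 8}
Tree: B1–B2, B2–B3, B3–B4

Each bag holds 5 vertices, so the decomposition has width 4, which upper-bounds the treewidth. For the lower bound: the 5 vertex sets {2,7}, {1,4}, {3,6}, {5}, {8} are disjoint, each induces a connected subgraph, and every pair is joined by at least one edge of G. Contracting each set to a single vertex therefore yields K_{5} as a minor, and since treewidth is minor-monotone, tw(G) ≥ tw(K_{5}) = 4. Combining the bounds, tw(G) = 4.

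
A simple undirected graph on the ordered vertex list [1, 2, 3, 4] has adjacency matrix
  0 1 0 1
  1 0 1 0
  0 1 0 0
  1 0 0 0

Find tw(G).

1

A width-1 tree decomposition is:
Bags: B1 = {1, 4}  B2 = {1, 2}  B3 = {2, 3}
Tree: B1–B2, B2–B3
Each bag holds 2 vertices, so the decomposition has width 1, which upper-bounds the treewidth. Any graph with an edge has treewidth ≥ 1, and G has the edge 4–1. Therefore the treewidth is 1.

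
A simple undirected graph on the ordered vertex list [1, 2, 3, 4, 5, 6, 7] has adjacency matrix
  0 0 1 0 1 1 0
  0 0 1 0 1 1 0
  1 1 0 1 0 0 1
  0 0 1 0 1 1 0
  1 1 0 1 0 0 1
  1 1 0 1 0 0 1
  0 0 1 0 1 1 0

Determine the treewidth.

3

A width-3 tree decomposition is:
Bags: B1 = {2, 3, 5, 6}  B2 = {1, 3, 5, 6}  B3 = {3, 5, 6, 7}  B4 = {3, 4, 5, 6}
Tree: B1–B2, B2–B3, B3–B4
Every bag has size at most 4, so the width is 4 − 1 = 3 and tw(G) ≤ 3. For the lower bound: the 4 vertex sets {2,5}, {1,6}, {3}, {7} are disjoint, each induces a connected subgraph, and every pair is joined by at least one edge of G. Contracting each set to a single vertex therefore yields K_{4} as a minor, and since treewidth is minor-monotone, tw(G) ≥ tw(K_{4}) = 3. The upper and lower bounds meet at 3, so that is the treewidth.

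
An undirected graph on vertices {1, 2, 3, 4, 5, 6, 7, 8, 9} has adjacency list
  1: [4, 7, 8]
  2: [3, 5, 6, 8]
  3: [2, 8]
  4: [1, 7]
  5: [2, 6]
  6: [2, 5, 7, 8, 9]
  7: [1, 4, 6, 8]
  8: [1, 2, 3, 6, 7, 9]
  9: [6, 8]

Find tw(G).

2

A width-2 tree decomposition is:
Bags: B1 = {6, 7, 8}  B2 = {1, 7, 8}  B3 = {2, 6, 8}  B4 = {1, 4, 7}  B5 = {2, 5, 6}  B6 = {6, 8, 9}  B7 = {2, 3, 8}
Tree: B1–B2, B1–B3, B2–B4, B3–B5, B3–B6, B3–B7
Each bag holds 3 vertices, so the decomposition has width 2, which upper-bounds the treewidth. Conversely, {1, 7, 8} is a clique of size 3, and the vertices of any clique must share a bag in every tree decomposition; so some bag has ≥ 3 vertices and tw(G) ≥ 2. Hence tw(G) = 2 exactly.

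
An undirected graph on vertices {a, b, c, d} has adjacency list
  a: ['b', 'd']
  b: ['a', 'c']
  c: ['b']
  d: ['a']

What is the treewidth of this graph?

1

A width-1 tree decomposition is:
Bags: B1 = {b, c}  B2 = {a, b}  B3 = {a, d}
Tree: B1–B2, B2–B3
Each bag holds 2 vertices, so the decomposition has width 1, which upper-bounds the treewidth. Since G has at least one edge (e.g. b–c), it is not an edgeless graph, so tw(G) ≥ 1. The upper and lower bounds meet at 1, so that is the treewidth.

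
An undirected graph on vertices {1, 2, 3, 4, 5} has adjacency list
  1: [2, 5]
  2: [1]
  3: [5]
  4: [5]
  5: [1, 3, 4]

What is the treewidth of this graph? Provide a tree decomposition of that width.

Every bag has size at most 2, so the width is 2 − 1 = 1 and tw(G) ≤ 1. Any graph with an edge has treewidth ≥ 1, and G has the edge 1–5. Combining the bounds, tw(G) = 1.

Treewidth 1.
Bags: B1 = {1, 5}  B2 = {1, 2}  B3 = {3, 5}  B4 = {4, 5}
Tree: B1–B2, B1–B3, B1–B4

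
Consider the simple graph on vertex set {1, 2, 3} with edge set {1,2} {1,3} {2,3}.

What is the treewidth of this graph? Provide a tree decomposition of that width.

With just one bag of size 3, the width is 3 − 1 = 2, so tw(G) ≤ 2. Conversely, {1, 2, 3} is a clique of size 3, and the vertices of any clique must share a bag in every tree decomposition; so some bag has ≥ 3 vertices and tw(G) ≥ 2. The upper and lower bounds meet at 2, so that is the treewidth.

Treewidth 2.
One such decomposition:
Bags: B1 = {1, 2, 3}
Tree: (single bag)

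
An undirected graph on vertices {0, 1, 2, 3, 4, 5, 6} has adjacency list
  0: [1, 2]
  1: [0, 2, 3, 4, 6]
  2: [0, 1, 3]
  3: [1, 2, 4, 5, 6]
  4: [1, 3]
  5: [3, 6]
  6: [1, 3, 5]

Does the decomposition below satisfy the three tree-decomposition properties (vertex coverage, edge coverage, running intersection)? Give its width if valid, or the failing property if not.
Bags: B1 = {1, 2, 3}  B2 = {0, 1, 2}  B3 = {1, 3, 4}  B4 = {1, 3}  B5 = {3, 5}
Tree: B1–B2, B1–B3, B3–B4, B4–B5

A tree decomposition must satisfy three properties: every vertex lies in some bag; for every edge, both endpoints lie together in some bag; and for every vertex, the bags containing it form a connected subtree. Here vertex 6 appears in no bag, so the decomposition is invalid.

No — vertex 6 appears in no bag.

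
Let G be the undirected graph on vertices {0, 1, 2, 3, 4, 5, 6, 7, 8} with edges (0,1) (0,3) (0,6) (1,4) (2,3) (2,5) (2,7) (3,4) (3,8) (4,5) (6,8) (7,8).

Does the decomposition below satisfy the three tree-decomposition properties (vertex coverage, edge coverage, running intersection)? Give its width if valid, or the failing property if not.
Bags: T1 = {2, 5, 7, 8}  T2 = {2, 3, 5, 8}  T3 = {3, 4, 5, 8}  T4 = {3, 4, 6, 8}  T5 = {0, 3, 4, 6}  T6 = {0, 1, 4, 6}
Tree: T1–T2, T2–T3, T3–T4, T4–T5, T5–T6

Checking the three conditions: (i) the bags cover all of {0, 1, 2, 3, 4, 5, 6, 7, 8}; (ii) for each edge, some bag contains both endpoints; (iii) the bags containing any fixed vertex form a subtree. All hold, so the decomposition is valid with width 4 − 1 = 3.

Yes; width 3.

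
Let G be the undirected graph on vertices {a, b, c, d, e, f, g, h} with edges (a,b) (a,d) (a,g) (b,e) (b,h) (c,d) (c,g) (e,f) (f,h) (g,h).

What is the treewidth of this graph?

2

A width-2 tree decomposition is:
Bags: B1 = {e, f, h}  B2 = {b, e, h}  B3 = {b, g, h}  B4 = {a, b, g}  B5 = {a, c, g}  B6 = {a, c, d}
Tree: B1–B2, B2–B3, B3–B4, B4–B5, B5–B6
The largest bag has 3 vertices, giving width 2; this decomposition certifies tw(G) ≤ 2. Since f–e–b–h–f is a cycle in G, G is not acyclic. Forests are exactly the graphs of treewidth ≤ 1, so tw(G) ≥ 2. Combining the bounds, tw(G) = 2.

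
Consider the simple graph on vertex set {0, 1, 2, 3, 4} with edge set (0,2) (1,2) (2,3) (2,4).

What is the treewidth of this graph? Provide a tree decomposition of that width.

Each bag holds 2 vertices, so the decomposition has width 1, which upper-bounds the treewidth. G has an edge, so its treewidth is at least 1. Hence tw(G) = 1 exactly.

Treewidth 1.
One such decomposition:
Bags: B1 = {1, 2}  B2 = {2, 3}  B3 = {2, 4}  B4 = {0, 2}
Tree: B1–B2, B2–B3, B3–B4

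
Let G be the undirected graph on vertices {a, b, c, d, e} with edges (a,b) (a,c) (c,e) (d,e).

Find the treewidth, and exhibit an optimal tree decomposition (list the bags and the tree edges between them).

Each bag holds 2 vertices, so the decomposition has width 1, which upper-bounds the treewidth. Since G has at least one edge (e.g. d–e), it is not an edgeless graph, so tw(G) ≥ 1. Hence tw(G) = 1 exactly.

Treewidth 1.
One optimal decomposition is:
Bags: B1 = {d, e}  B2 = {c, e}  B3 = {a, c}  B4 = {a, b}
Tree: B1–B2, B2–B3, B3–B4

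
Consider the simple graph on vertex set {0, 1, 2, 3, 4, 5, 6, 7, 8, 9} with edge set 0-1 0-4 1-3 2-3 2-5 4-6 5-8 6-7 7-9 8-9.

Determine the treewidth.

A width-2 tree decomposition is:
Bags: B1 = {5, 8, 9}  B2 = {5, 7, 9}  B3 = {5, 6, 7}  B4 = {4, 5, 6}  B5 = {0, 4, 5}  B6 = {0, 1, 5}  B7 = {1, 3, 5}  B8 = {2, 3, 5}
Tree: B1–B2, B2–B3, B3–B4, B4–B5, B5–B6, B6–B7, B7–B8
Each bag holds 3 vertices, so the decomposition has width 2, which upper-bounds the treewidth. The edges 5–8–9–7–6–4–0–1–3–2–5 form a cycle, so G is not a tree and its treewidth is at least 2. Hence tw(G) = 2 exactly.

2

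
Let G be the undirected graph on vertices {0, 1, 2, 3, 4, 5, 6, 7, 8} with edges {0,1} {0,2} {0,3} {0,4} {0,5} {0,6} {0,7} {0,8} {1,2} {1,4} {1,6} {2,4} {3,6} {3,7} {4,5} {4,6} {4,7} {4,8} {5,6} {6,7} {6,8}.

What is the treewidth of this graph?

A width-3 tree decomposition is:
Bags: B1 = {0, 1, 2, 4}  B2 = {0, 1, 4, 6}  B3 = {0, 4, 6, 7}  B4 = {0, 3, 6, 7}  B5 = {0, 4, 6, 8}  B6 = {0, 4, 5, 6}
Tree: B1–B2, B2–B3, B3–B4, B2–B5, B2–B6
The largest bag has 4 vertices, giving width 3; this decomposition certifies tw(G) ≤ 3. For the lower bound, the 4 vertices {0, 3, 6, 7} are pairwise adjacent, and any tree decomposition puts a clique entirely inside one bag — forcing width ≥ 3. Combining the bounds, tw(G) = 3.

3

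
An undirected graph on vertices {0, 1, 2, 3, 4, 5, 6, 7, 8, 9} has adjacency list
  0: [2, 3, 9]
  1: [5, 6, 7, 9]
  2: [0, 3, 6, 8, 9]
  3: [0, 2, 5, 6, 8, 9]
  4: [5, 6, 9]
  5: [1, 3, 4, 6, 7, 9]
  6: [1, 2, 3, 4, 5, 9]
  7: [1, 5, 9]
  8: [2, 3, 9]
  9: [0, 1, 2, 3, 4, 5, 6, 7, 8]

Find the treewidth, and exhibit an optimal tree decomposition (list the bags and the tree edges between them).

Treewidth 3.
Bags: B1 = {3, 5, 6, 9}  B2 = {2, 3, 6, 9}  B3 = {1, 5, 6, 9}  B4 = {1, 5, 7, 9}  B5 = {2, 3, 8, 9}  B6 = {0, 2, 3, 9}  B7 = {4, 5, 6, 9}
Tree: B1–B2, B1–B3, B3–B4, B2–B5, B5–B6, B1–B7

Every bag has size at most 4, so the width is 4 − 1 = 3 and tw(G) ≤ 3. For the lower bound, the 4 vertices {1, 5, 6, 9} are pairwise adjacent, and any tree decomposition puts a clique entirely inside one bag — forcing width ≥ 3. The upper and lower bounds meet at 3, so that is the treewidth.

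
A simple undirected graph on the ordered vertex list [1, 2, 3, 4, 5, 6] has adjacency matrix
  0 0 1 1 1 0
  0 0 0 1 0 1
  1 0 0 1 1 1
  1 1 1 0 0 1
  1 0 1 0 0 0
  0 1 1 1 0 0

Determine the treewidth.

A width-2 tree decomposition is:
Bags: B1 = {1, 3, 5}  B2 = {1, 3, 4}  B3 = {3, 4, 6}  B4 = {2, 4, 6}
Tree: B1–B2, B2–B3, B3–B4
Each bag holds 3 vertices, so the decomposition has width 2, which upper-bounds the treewidth. Conversely, {2, 4, 6} is a clique of size 3, and the vertices of any clique must share a bag in every tree decomposition; so some bag has ≥ 3 vertices and tw(G) ≥ 2. Therefore the treewidth is 2.

2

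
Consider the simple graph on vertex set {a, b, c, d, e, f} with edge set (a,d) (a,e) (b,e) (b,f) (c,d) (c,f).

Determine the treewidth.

A width-2 tree decomposition is:
Bags: B1 = {a, d, e}  B2 = {b, d, e}  B3 = {b, d, f}  B4 = {c, d, f}
Tree: B1–B2, B2–B3, B3–B4
Every bag has size at most 3, so the width is 3 − 1 = 2 and tw(G) ≤ 2. Since d–a–e–b–f–c–d is a cycle in G, G is not acyclic. Forests are exactly the graphs of treewidth ≤ 1, so tw(G) ≥ 2. Therefore the treewidth is 2.

2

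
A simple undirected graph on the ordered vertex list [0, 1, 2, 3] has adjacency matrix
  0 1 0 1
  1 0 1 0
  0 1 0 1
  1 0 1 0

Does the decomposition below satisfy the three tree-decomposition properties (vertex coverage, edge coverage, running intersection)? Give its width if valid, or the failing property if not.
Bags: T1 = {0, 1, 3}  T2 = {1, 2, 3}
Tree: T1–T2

Yes; width 2.

Every vertex of G appears in some bag (union = {0, 1, 2, 3}); every edge is covered by a bag; and for each vertex v the set of bags containing v is connected in the bag tree. The decomposition is therefore valid. The largest bag has 3 vertices, so the width is 2.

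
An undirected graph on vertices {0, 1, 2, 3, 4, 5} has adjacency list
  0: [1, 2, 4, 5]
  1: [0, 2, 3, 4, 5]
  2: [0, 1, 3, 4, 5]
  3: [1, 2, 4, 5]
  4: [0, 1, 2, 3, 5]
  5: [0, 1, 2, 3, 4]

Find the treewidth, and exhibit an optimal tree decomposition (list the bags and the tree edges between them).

Treewidth 4.
Bags: B1 = {0, 1, 2, 4, 5}  B2 = {1, 2, 3, 4, 5}
Tree: B1–B2

Every bag has size at most 5, so the width is 5 − 1 = 4 and tw(G) ≤ 4. For the lower bound, the 5 vertices {0, 1, 2, 4, 5} are pairwise adjacent, and any tree decomposition puts a clique entirely inside one bag — forcing width ≥ 4. Combining the bounds, tw(G) = 4.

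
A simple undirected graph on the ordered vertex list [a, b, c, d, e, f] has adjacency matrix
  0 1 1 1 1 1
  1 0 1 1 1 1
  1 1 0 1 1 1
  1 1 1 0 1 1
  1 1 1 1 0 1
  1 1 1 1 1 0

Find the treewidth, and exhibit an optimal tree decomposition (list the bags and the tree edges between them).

With just one bag of size 6, the width is 6 − 1 = 5, so tw(G) ≤ 5. Conversely, {a, b, c, d, e, f} is a clique of size 6, and the vertices of any clique must share a bag in every tree decomposition; so some bag has ≥ 6 vertices and tw(G) ≥ 5. Combining the bounds, tw(G) = 5.

Treewidth 5.
One optimal decomposition is:
Bags: B1 = {a, b, c, d, e, f}
Tree: (single bag)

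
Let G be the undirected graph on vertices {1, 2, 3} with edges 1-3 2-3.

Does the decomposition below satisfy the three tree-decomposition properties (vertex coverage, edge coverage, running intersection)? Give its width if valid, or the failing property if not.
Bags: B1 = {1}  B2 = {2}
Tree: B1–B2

No — vertex 3 appears in no bag.

A tree decomposition must satisfy three properties: every vertex lies in some bag; for every edge, both endpoints lie together in some bag; and for every vertex, the bags containing it form a connected subtree. Here vertex 3 appears in no bag, so the decomposition is invalid.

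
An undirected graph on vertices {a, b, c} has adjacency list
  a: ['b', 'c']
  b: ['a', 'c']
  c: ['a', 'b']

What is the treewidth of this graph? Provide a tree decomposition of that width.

A single bag containing all 3 vertices is trivially a valid decomposition of width 2. Conversely, {a, b, c} is a clique of size 3, and the vertices of any clique must share a bag in every tree decomposition; so some bag has ≥ 3 vertices and tw(G) ≥ 2. Therefore the treewidth is 2.

Treewidth 2.
Bags: B1 = {a, b, c}
Tree: (single bag)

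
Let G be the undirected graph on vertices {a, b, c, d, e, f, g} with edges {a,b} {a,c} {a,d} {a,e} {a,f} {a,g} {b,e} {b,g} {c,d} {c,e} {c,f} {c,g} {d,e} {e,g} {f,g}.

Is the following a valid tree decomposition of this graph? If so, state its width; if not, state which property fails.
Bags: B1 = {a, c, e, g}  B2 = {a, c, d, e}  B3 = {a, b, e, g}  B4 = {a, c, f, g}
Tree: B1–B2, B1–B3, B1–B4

Yes; width 3.

Checking the three conditions: (i) the bags cover all of {a, b, c, d, e, f, g}; (ii) for each edge, some bag contains both endpoints; (iii) the bags containing any fixed vertex form a subtree. All hold, so the decomposition is valid with width 4 − 1 = 3.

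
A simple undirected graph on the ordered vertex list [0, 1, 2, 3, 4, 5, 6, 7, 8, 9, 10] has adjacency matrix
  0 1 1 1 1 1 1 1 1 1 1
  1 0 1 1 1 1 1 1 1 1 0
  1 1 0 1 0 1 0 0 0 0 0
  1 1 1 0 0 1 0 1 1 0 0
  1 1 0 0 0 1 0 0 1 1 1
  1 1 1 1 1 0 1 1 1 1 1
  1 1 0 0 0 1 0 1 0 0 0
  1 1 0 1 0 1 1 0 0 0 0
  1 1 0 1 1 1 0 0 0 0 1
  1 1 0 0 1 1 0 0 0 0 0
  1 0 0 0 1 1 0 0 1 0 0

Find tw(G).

A width-4 tree decomposition is:
Bags: B1 = {0, 1, 3, 5, 8}  B2 = {0, 1, 4, 5, 8}  B3 = {0, 1, 4, 5, 9}  B4 = {0, 1, 3, 5, 7}  B5 = {0, 1, 5, 6, 7}  B6 = {0, 1, 2, 3, 5}  B7 = {0, 4, 5, 8, 10}
Tree: B1–B2, B2–B3, B1–B4, B4–B5, B4–B6, B2–B7
Every bag has size at most 5, so the width is 5 − 1 = 4 and tw(G) ≤ 4. On the other hand G contains the 5-clique {0, 1, 4, 5, 9}. A clique must lie in a single bag of any decomposition, so no decomposition can have width below 4. Hence tw(G) = 4 exactly.

4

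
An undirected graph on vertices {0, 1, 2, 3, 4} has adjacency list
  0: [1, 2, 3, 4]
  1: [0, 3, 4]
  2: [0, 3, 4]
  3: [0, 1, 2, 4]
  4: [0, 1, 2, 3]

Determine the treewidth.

3

A width-3 tree decomposition is:
Bags: B1 = {0, 2, 3, 4}  B2 = {0, 1, 3, 4}
Tree: B1–B2
Each bag holds 4 vertices, so the decomposition has width 3, which upper-bounds the treewidth. On the other hand G contains the 4-clique {0, 1, 3, 4}. A clique must lie in a single bag of any decomposition, so no decomposition can have width below 3. Hence tw(G) = 3 exactly.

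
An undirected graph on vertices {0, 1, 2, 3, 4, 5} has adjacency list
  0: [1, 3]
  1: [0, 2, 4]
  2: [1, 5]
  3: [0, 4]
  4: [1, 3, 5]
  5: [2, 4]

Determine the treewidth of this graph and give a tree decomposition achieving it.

Each bag holds 3 vertices, so the decomposition has width 2, which upper-bounds the treewidth. The edges 0–3–4–1–0 form a cycle, so G is not a tree and its treewidth is at least 2. Hence tw(G) = 2 exactly.

Treewidth 2.
One such decomposition:
Bags: B1 = {0, 1, 3}  B2 = {1, 3, 4}  B3 = {1, 2, 4}  B4 = {2, 4, 5}
Tree: B1–B2, B2–B3, B3–B4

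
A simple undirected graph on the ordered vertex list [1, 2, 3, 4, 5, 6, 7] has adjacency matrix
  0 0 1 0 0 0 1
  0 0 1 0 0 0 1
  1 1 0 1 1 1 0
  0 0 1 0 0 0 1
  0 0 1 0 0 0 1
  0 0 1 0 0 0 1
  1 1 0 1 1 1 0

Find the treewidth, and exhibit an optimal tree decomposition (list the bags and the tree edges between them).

Each bag holds 3 vertices, so the decomposition has width 2, which upper-bounds the treewidth. For the lower bound, G contains the cycle 7–6–3–1–7, so G is not a forest; only forests have treewidth ≤ 1, hence tw(G) ≥ 2. Hence tw(G) = 2 exactly.

Treewidth 2.
One optimal decomposition is:
Bags: B1 = {3, 6, 7}  B2 = {1, 3, 7}  B3 = {3, 4, 7}  B4 = {3, 5, 7}  B5 = {2, 3, 7}
Tree: B1–B2, B2–B3, B3–B4, B4–B5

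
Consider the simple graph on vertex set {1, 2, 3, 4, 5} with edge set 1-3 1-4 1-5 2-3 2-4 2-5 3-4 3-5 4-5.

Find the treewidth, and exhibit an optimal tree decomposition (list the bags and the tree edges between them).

Each bag holds 4 vertices, so the decomposition has width 3, which upper-bounds the treewidth. On the other hand G contains the 4-clique {1, 3, 4, 5}. A clique must lie in a single bag of any decomposition, so no decomposition can have width below 3. The upper and lower bounds meet at 3, so that is the treewidth.

Treewidth 3.
Bags: B1 = {2, 3, 4, 5}  B2 = {1, 3, 4, 5}
Tree: B1–B2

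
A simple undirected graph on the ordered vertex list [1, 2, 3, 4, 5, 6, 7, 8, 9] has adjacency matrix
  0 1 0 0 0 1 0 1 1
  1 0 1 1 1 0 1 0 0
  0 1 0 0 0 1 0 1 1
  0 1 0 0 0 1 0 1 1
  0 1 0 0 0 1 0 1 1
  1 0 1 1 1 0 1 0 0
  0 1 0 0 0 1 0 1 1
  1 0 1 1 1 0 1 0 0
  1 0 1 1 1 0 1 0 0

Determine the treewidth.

A width-4 tree decomposition is:
Bags: B1 = {2, 4, 6, 8, 9}  B2 = {1, 2, 6, 8, 9}  B3 = {2, 5, 6, 8, 9}  B4 = {2, 6, 7, 8, 9}  B5 = {2, 3, 6, 8, 9}
Tree: B1–B2, B2–B3, B3–B4, B4–B5
Every bag has size at most 5, so the width is 5 − 1 = 4 and tw(G) ≤ 4. For the lower bound: the 5 vertex sets {4,9}, {1,8}, {2,5}, {6}, {7} are disjoint, each induces a connected subgraph, and every pair is joined by at least one edge of G. Contracting each set to a single vertex therefore yields K_{5} as a minor, and since treewidth is minor-monotone, tw(G) ≥ tw(K_{5}) = 4. Combining the bounds, tw(G) = 4.

4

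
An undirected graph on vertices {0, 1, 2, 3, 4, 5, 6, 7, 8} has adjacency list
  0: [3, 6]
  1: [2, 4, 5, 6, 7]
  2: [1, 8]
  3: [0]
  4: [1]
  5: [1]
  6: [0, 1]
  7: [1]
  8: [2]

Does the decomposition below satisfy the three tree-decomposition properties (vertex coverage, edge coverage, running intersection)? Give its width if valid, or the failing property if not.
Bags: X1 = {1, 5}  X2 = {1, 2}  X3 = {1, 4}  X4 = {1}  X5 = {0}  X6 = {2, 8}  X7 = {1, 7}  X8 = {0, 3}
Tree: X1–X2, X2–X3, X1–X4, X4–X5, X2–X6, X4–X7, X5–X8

No — vertex 6 appears in no bag.

A tree decomposition must satisfy three properties: every vertex lies in some bag; for every edge, both endpoints lie together in some bag; and for every vertex, the bags containing it form a connected subtree. Here vertex 6 appears in no bag, so the decomposition is invalid.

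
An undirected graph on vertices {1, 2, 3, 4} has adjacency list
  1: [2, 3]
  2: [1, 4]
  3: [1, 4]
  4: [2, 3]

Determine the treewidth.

2

A width-2 tree decomposition is:
Bags: B1 = {2, 3, 4}  B2 = {1, 2, 3}
Tree: B1–B2
The largest bag has 3 vertices, giving width 2; this decomposition certifies tw(G) ≤ 2. The edges 2–4–3–1–2 form a cycle, so G is not a tree and its treewidth is at least 2. Combining the bounds, tw(G) = 2.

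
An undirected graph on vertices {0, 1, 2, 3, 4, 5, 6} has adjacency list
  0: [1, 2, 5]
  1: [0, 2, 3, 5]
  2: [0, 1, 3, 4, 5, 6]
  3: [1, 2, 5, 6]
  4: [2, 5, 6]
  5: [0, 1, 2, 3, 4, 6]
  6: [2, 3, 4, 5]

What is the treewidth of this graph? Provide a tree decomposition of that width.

Each bag holds 4 vertices, so the decomposition has width 3, which upper-bounds the treewidth. Conversely, {0, 1, 2, 5} is a clique of size 4, and the vertices of any clique must share a bag in every tree decomposition; so some bag has ≥ 4 vertices and tw(G) ≥ 3. Hence tw(G) = 3 exactly.

Treewidth 3.
One such decomposition:
Bags: B1 = {1, 2, 3, 5}  B2 = {0, 1, 2, 5}  B3 = {2, 3, 5, 6}  B4 = {2, 4, 5, 6}
Tree: B1–B2, B1–B3, B3–B4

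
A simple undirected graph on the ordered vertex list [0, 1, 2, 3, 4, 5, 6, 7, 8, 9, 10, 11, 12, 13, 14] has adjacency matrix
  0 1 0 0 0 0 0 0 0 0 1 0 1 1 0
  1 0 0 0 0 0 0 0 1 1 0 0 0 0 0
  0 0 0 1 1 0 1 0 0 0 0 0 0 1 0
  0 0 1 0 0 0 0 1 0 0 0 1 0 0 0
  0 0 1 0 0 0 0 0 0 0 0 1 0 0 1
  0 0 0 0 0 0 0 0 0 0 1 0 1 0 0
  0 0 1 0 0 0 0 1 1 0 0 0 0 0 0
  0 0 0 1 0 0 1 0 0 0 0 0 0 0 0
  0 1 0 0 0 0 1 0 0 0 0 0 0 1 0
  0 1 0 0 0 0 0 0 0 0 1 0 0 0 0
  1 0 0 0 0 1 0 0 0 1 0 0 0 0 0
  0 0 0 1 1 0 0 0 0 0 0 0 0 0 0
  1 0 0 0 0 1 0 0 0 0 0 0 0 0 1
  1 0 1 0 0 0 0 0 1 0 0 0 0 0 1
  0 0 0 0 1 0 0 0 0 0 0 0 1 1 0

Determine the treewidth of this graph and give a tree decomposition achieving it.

Treewidth 3.
One optimal decomposition is:
Bags: B1 = {1, 5, 9, 10}  B2 = {0, 1, 5, 10}  B3 = {0, 1, 5, 12}  B4 = {0, 1, 8, 12}  B5 = {0, 8, 12, 13}  B6 = {8, 12, 13, 14}  B7 = {6, 8, 13, 14}  B8 = {2, 6, 13, 14}  B9 = {2, 4, 6, 14}  B10 = {2, 4, 6, 7}  B11 = {2, 3, 4, 7}  B12 = {3, 4, 7, 11}
Tree: B1–B2, B2–B3, B3–B4, B4–B5, B5–B6, B6–B7, B7–B8, B8–B9, B9–B10, B10–B11, B11–B12

Every bag has size at most 4, so the width is 4 − 1 = 3 and tw(G) ≤ 3. For the lower bound: the 4 vertex sets {5,9,10}, {1}, {0}, {8,12,13,14} are disjoint, each induces a connected subgraph, and every pair is joined by at least one edge of G. Contracting each set to a single vertex therefore yields K_{4} as a minor, and since treewidth is minor-monotone, tw(G) ≥ tw(K_{4}) = 3. Therefore the treewidth is 3.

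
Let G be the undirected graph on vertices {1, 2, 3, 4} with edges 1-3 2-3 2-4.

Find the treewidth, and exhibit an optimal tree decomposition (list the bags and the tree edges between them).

Treewidth 1.
Bags: B1 = {2, 3}  B2 = {1, 3}  B3 = {2, 4}
Tree: B1–B2, B1–B3

Every bag has size at most 2, so the width is 2 − 1 = 1 and tw(G) ≤ 1. G has an edge, so its treewidth is at least 1. Combining the bounds, tw(G) = 1.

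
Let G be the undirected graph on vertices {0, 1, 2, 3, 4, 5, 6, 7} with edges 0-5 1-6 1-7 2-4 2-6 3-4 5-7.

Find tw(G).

A width-1 tree decomposition is:
Bags: B1 = {3, 4}  B2 = {2, 4}  B3 = {2, 6}  B4 = {1, 6}  B5 = {1, 7}  B6 = {5, 7}  B7 = {0, 5}
Tree: B1–B2, B2–B3, B3–B4, B4–B5, B5–B6, B6–B7
Each bag holds 2 vertices, so the decomposition has width 1, which upper-bounds the treewidth. G has an edge, so its treewidth is at least 1. Combining the bounds, tw(G) = 1.

1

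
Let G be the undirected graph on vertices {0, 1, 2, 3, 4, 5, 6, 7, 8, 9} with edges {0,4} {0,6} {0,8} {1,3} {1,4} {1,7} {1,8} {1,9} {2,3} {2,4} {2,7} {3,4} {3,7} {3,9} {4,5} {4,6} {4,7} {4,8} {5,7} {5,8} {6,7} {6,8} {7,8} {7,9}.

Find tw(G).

3

A width-3 tree decomposition is:
Bags: B1 = {1, 4, 7, 8}  B2 = {4, 5, 7, 8}  B3 = {1, 3, 4, 7}  B4 = {4, 6, 7, 8}  B5 = {0, 4, 6, 8}  B6 = {2, 3, 4, 7}  B7 = {1, 3, 7, 9}
Tree: B1–B2, B1–B3, B1–B4, B4–B5, B3–B6, B3–B7
Every bag has size at most 4, so the width is 4 − 1 = 3 and tw(G) ≤ 3. On the other hand G contains the 4-clique {1, 3, 7, 9}. A clique must lie in a single bag of any decomposition, so no decomposition can have width below 3. Combining the bounds, tw(G) = 3.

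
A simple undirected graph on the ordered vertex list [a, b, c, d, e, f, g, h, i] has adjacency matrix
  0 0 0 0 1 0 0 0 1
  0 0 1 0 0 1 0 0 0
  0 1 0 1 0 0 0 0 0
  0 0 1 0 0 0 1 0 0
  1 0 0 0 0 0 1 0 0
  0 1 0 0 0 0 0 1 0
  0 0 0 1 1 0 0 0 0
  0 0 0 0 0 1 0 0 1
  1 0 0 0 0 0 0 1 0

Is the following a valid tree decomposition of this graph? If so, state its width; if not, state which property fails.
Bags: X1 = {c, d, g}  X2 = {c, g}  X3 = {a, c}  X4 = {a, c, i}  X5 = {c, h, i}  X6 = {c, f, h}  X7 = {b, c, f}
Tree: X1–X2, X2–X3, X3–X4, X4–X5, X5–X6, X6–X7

No — vertex e appears in no bag.

A tree decomposition must satisfy three properties: every vertex lies in some bag; for every edge, both endpoints lie together in some bag; and for every vertex, the bags containing it form a connected subtree. Here vertex e appears in no bag, so the decomposition is invalid.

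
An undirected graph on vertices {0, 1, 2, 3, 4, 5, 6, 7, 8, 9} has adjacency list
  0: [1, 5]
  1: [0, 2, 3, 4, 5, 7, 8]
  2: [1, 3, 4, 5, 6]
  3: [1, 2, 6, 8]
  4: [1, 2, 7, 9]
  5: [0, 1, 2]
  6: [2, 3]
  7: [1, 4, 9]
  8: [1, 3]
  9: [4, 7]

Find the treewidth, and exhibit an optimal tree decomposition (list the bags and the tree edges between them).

The largest bag has 3 vertices, giving width 2; this decomposition certifies tw(G) ≤ 2. On the other hand G contains the 3-clique {0, 1, 5}. A clique must lie in a single bag of any decomposition, so no decomposition can have width below 2. The upper and lower bounds meet at 2, so that is the treewidth.

Treewidth 2.
One optimal decomposition is:
Bags: B1 = {1, 2, 3}  B2 = {1, 2, 4}  B3 = {1, 3, 8}  B4 = {1, 2, 5}  B5 = {2, 3, 6}  B6 = {1, 4, 7}  B7 = {4, 7, 9}  B8 = {0, 1, 5}
Tree: B1–B2, B1–B3, B1–B4, B1–B5, B2–B6, B6–B7, B4–B8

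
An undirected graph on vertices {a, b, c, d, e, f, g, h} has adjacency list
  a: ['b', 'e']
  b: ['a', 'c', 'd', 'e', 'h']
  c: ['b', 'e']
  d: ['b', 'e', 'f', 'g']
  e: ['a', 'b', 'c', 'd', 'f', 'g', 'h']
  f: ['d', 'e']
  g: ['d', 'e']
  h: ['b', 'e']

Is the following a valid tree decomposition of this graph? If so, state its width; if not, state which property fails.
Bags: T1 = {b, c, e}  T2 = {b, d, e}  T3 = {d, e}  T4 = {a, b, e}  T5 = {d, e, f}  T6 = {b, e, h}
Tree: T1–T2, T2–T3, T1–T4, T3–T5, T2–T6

No — vertex g appears in no bag.

A tree decomposition must satisfy three properties: every vertex lies in some bag; for every edge, both endpoints lie together in some bag; and for every vertex, the bags containing it form a connected subtree. Here vertex g appears in no bag, so the decomposition is invalid.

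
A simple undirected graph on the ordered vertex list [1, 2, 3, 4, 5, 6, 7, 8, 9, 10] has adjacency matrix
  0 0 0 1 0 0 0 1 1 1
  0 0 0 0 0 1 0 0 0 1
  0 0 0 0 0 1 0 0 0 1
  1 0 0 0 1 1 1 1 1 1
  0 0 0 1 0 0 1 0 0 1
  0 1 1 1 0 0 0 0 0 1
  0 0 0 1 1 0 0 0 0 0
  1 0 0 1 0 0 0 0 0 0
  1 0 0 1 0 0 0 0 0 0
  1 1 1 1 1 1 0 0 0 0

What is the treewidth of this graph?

A width-2 tree decomposition is:
Bags: B1 = {4, 5, 10}  B2 = {4, 6, 10}  B3 = {4, 5, 7}  B4 = {3, 6, 10}  B5 = {1, 4, 10}  B6 = {1, 4, 8}  B7 = {1, 4, 9}  B8 = {2, 6, 10}
Tree: B1–B2, B1–B3, B2–B4, B2–B5, B5–B6, B6–B7, B2–B8
The largest bag has 3 vertices, giving width 2; this decomposition certifies tw(G) ≤ 2. Conversely, {2, 6, 10} is a clique of size 3, and the vertices of any clique must share a bag in every tree decomposition; so some bag has ≥ 3 vertices and tw(G) ≥ 2. Hence tw(G) = 2 exactly.

2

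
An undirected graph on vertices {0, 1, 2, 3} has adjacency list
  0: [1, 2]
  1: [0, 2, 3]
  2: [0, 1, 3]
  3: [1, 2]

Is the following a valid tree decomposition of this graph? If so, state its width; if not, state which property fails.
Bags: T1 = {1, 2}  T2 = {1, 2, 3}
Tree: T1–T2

No — vertex 0 appears in no bag.

A tree decomposition must satisfy three properties: every vertex lies in some bag; for every edge, both endpoints lie together in some bag; and for every vertex, the bags containing it form a connected subtree. Here vertex 0 appears in no bag, so the decomposition is invalid.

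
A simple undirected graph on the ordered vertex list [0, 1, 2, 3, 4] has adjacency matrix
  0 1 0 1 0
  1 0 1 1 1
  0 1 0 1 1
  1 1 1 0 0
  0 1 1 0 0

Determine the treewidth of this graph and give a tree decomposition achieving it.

Every bag has size at most 3, so the width is 3 − 1 = 2 and tw(G) ≤ 2. For the lower bound, the 3 vertices {0, 1, 3} are pairwise adjacent, and any tree decomposition puts a clique entirely inside one bag — forcing width ≥ 2. The upper and lower bounds meet at 2, so that is the treewidth.

Treewidth 2.
Bags: B1 = {1, 2, 4}  B2 = {1, 2, 3}  B3 = {0, 1, 3}
Tree: B1–B2, B2–B3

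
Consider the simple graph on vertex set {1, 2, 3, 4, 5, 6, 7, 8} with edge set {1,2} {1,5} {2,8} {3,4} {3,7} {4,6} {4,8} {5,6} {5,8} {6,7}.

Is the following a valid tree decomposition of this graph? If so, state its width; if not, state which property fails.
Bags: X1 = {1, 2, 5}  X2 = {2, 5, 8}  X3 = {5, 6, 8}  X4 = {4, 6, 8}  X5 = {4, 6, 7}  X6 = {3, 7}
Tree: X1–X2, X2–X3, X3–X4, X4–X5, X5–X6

No — edge (4,3) lies in no bag.

A tree decomposition must satisfy three properties: every vertex lies in some bag; for every edge, both endpoints lie together in some bag; and for every vertex, the bags containing it form a connected subtree. Here edge (4,3) lies in no bag, so the decomposition is invalid.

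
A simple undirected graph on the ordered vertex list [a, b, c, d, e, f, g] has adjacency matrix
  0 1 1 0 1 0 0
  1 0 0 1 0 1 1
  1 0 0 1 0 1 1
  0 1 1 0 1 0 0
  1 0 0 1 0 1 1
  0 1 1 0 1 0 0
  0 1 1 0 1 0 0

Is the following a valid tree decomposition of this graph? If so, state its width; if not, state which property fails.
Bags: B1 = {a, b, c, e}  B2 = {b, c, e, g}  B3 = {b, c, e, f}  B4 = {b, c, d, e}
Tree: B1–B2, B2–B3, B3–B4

Every vertex of G appears in some bag (union = {a, b, c, d, e, f, g}); every edge is covered by a bag; and for each vertex v the set of bags containing v is connected in the bag tree. The decomposition is therefore valid. The largest bag has 4 vertices, so the width is 3.

Yes; width 3.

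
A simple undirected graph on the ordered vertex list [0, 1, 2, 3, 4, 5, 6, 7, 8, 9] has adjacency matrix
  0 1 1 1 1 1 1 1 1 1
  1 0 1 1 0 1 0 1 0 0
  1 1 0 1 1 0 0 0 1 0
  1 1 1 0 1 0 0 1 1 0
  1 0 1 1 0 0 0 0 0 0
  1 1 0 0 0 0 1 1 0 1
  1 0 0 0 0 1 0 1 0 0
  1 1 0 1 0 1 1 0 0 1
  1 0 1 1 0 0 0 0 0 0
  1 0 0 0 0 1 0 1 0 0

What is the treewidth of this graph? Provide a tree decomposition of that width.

Each bag holds 4 vertices, so the decomposition has width 3, which upper-bounds the treewidth. On the other hand G contains the 4-clique {0, 5, 7, 9}. A clique must lie in a single bag of any decomposition, so no decomposition can have width below 3. Therefore the treewidth is 3.

Treewidth 3.
One such decomposition:
Bags: B1 = {0, 2, 3, 8}  B2 = {0, 1, 2, 3}  B3 = {0, 1, 3, 7}  B4 = {0, 1, 5, 7}  B5 = {0, 2, 3, 4}  B6 = {0, 5, 7, 9}  B7 = {0, 5, 6, 7}
Tree: B1–B2, B2–B3, B3–B4, B2–B5, B4–B6, B6–B7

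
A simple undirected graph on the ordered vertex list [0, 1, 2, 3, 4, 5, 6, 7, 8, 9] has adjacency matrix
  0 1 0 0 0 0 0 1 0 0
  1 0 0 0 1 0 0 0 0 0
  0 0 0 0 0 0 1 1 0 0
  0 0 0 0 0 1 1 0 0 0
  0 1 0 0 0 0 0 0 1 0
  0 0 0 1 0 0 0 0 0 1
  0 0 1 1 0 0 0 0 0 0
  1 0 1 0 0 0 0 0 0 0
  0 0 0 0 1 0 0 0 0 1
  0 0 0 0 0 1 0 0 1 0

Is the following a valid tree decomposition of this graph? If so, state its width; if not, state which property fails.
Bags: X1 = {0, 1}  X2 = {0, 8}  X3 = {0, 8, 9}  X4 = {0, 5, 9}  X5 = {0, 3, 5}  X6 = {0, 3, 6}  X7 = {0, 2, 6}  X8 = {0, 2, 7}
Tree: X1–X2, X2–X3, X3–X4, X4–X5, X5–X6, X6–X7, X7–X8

No — vertex 4 appears in no bag.

A tree decomposition must satisfy three properties: every vertex lies in some bag; for every edge, both endpoints lie together in some bag; and for every vertex, the bags containing it form a connected subtree. Here vertex 4 appears in no bag, so the decomposition is invalid.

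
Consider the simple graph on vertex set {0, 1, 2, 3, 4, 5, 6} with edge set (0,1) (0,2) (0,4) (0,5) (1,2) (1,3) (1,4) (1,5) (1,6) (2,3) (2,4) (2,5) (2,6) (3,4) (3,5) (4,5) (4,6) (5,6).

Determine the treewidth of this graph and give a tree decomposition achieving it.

Treewidth 4.
One optimal decomposition is:
Bags: B1 = {1, 2, 4, 5, 6}  B2 = {1, 2, 3, 4, 5}  B3 = {0, 1, 2, 4, 5}
Tree: B1–B2, B2–B3

The largest bag has 5 vertices, giving width 4; this decomposition certifies tw(G) ≤ 4. On the other hand G contains the 5-clique {0, 1, 2, 4, 5}. A clique must lie in a single bag of any decomposition, so no decomposition can have width below 4. Therefore the treewidth is 4.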